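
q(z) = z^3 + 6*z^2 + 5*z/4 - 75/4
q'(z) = 3*z^2 + 12*z + 5/4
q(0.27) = -17.96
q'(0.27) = 4.71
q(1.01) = -10.34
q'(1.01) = 16.43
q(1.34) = -3.90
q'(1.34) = 22.72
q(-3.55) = 7.69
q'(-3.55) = -3.54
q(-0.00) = -18.75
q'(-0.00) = 1.25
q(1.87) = 11.11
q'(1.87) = 34.18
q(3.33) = 88.87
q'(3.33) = 74.48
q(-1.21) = -13.25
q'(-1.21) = -8.88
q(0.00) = -18.75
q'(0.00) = 1.25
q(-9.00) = -273.00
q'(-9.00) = 136.25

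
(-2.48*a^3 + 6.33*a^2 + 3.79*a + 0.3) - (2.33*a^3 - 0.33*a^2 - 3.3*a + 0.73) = -4.81*a^3 + 6.66*a^2 + 7.09*a - 0.43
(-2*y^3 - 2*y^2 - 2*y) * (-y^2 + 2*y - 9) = 2*y^5 - 2*y^4 + 16*y^3 + 14*y^2 + 18*y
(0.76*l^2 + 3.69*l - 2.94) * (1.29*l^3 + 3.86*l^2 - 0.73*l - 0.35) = 0.9804*l^5 + 7.6937*l^4 + 9.896*l^3 - 14.3081*l^2 + 0.8547*l + 1.029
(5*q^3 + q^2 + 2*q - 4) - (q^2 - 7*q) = 5*q^3 + 9*q - 4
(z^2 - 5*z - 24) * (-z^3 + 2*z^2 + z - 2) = -z^5 + 7*z^4 + 15*z^3 - 55*z^2 - 14*z + 48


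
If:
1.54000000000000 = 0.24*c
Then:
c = 6.42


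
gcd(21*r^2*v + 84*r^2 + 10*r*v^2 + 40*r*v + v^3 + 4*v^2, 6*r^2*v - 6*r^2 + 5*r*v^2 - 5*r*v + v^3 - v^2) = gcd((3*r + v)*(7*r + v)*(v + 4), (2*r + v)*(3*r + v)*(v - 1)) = 3*r + v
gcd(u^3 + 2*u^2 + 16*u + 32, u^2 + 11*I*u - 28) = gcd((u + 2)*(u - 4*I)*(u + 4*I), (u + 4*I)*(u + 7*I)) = u + 4*I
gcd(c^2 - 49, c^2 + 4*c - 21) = c + 7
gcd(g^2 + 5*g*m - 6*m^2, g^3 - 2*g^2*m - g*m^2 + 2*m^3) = g - m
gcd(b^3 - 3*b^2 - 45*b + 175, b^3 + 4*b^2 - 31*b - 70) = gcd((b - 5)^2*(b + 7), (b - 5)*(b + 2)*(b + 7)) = b^2 + 2*b - 35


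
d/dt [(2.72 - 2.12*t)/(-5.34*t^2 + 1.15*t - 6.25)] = (-11.3208*t^2 + 29.0496*t + 10.122)/(28.5156*t^4 - 12.282*t^3 + 68.0725*t^2 - 14.375*t + 39.0625)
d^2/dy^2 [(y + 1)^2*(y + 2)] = 6*y + 8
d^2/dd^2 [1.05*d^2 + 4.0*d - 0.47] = 2.10000000000000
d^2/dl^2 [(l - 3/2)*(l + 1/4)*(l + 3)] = 6*l + 7/2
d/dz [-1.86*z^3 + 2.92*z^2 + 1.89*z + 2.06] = -5.58*z^2 + 5.84*z + 1.89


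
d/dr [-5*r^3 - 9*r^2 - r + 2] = -15*r^2 - 18*r - 1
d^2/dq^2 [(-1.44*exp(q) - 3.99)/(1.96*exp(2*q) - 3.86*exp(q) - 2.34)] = (-5.53190399999999*exp(4*q) - 72.2064*exp(3*q) + 50.933736*exp(2*q) - 119.641692*exp(q) + 28.154412)*exp(q)/(7.529536*exp(6*q) - 44.485728*exp(5*q) + 60.641616*exp(4*q) + 48.708568*exp(3*q) - 72.398664*exp(2*q) - 63.407448*exp(q) - 12.812904)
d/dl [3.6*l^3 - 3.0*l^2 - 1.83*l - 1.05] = 10.8*l^2 - 6.0*l - 1.83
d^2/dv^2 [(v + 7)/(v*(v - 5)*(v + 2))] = 2*(3*v^5 + 33*v^4 - 149*v^3 - 21*v^2 + 630*v + 700)/(v^3*(v^6 - 9*v^5 - 3*v^4 + 153*v^3 + 30*v^2 - 900*v - 1000))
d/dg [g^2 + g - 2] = 2*g + 1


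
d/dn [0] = 0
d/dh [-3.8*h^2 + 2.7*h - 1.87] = 2.7 - 7.6*h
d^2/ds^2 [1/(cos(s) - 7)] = (sin(s)^2 - 7*cos(s) + 1)/(cos(s) - 7)^3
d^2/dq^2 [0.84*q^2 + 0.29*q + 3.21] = 1.68000000000000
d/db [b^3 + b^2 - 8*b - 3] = 3*b^2 + 2*b - 8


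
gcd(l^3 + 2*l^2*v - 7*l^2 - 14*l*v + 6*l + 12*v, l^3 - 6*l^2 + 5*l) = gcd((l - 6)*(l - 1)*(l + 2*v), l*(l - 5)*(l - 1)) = l - 1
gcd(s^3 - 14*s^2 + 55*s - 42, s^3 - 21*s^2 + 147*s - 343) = s - 7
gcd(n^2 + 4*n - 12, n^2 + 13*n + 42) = n + 6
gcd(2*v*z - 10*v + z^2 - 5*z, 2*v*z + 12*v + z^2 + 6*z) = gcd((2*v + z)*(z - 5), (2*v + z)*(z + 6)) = 2*v + z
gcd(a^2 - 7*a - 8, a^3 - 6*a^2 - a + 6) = a + 1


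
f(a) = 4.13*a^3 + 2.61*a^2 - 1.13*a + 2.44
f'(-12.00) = 1720.39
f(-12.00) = -6744.80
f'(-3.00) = 94.72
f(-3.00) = -82.19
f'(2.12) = 65.62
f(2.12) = 51.13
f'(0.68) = 8.15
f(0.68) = 4.18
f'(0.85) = 12.26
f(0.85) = 5.90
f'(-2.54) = 65.55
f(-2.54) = -45.53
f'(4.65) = 291.05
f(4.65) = 468.87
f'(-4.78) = 257.01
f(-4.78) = -383.58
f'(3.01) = 126.84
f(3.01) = 135.31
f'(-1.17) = 9.72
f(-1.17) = 0.72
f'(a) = 12.39*a^2 + 5.22*a - 1.13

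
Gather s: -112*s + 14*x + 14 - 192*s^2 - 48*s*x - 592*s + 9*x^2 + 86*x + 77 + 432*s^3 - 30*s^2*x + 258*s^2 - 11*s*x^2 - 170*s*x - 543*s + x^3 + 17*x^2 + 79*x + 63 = 432*s^3 + s^2*(66 - 30*x) + s*(-11*x^2 - 218*x - 1247) + x^3 + 26*x^2 + 179*x + 154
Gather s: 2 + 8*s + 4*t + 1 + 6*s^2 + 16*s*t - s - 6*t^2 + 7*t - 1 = 6*s^2 + s*(16*t + 7) - 6*t^2 + 11*t + 2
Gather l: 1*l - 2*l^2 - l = -2*l^2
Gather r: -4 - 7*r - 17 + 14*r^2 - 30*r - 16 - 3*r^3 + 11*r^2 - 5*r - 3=-3*r^3 + 25*r^2 - 42*r - 40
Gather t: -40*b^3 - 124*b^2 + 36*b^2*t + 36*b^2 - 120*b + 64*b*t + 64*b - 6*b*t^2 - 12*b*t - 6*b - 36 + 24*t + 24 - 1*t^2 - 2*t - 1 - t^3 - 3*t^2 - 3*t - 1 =-40*b^3 - 88*b^2 - 62*b - t^3 + t^2*(-6*b - 4) + t*(36*b^2 + 52*b + 19) - 14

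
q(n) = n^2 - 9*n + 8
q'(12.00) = 15.00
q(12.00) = 44.00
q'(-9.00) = -27.00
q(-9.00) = 170.00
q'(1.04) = -6.92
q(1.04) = -0.28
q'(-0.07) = -9.14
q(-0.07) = 8.63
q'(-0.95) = -10.90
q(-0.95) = 17.45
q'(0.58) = -7.84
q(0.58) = 3.12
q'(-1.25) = -11.50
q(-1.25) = 20.81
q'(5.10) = 1.20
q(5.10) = -11.89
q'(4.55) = 0.10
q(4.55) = -12.25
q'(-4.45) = -17.90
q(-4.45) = 67.85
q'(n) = 2*n - 9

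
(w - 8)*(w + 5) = w^2 - 3*w - 40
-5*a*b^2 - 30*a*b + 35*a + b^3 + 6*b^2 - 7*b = (-5*a + b)*(b - 1)*(b + 7)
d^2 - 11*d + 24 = (d - 8)*(d - 3)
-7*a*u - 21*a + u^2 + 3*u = (-7*a + u)*(u + 3)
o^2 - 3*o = o*(o - 3)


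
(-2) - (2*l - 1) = -2*l - 1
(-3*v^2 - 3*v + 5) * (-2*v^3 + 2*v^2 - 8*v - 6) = 6*v^5 + 8*v^3 + 52*v^2 - 22*v - 30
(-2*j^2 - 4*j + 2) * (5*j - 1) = -10*j^3 - 18*j^2 + 14*j - 2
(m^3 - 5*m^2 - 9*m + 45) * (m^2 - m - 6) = m^5 - 6*m^4 - 10*m^3 + 84*m^2 + 9*m - 270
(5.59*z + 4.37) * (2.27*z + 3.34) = 12.6893*z^2 + 28.5905*z + 14.5958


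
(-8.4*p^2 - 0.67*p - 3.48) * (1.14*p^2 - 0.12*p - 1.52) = -9.576*p^4 + 0.2442*p^3 + 8.8812*p^2 + 1.436*p + 5.2896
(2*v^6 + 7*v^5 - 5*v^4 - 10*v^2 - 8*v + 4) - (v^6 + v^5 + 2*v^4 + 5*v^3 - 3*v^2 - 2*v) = v^6 + 6*v^5 - 7*v^4 - 5*v^3 - 7*v^2 - 6*v + 4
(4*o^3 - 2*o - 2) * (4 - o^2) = -4*o^5 + 18*o^3 + 2*o^2 - 8*o - 8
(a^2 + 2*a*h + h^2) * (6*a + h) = 6*a^3 + 13*a^2*h + 8*a*h^2 + h^3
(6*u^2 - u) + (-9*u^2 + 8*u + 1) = -3*u^2 + 7*u + 1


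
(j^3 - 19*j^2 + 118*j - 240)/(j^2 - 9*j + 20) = (j^2 - 14*j + 48)/(j - 4)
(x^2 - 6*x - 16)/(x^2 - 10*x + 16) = (x + 2)/(x - 2)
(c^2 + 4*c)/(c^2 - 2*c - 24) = c/(c - 6)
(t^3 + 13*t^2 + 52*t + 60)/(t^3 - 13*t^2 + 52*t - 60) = (t^3 + 13*t^2 + 52*t + 60)/(t^3 - 13*t^2 + 52*t - 60)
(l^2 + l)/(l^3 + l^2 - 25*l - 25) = l/(l^2 - 25)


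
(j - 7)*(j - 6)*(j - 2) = j^3 - 15*j^2 + 68*j - 84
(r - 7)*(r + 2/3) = r^2 - 19*r/3 - 14/3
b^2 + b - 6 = (b - 2)*(b + 3)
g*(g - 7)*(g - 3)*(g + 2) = g^4 - 8*g^3 + g^2 + 42*g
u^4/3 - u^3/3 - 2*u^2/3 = u^2*(u/3 + 1/3)*(u - 2)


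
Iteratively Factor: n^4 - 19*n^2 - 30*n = (n + 2)*(n^3 - 2*n^2 - 15*n) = (n + 2)*(n + 3)*(n^2 - 5*n) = (n - 5)*(n + 2)*(n + 3)*(n)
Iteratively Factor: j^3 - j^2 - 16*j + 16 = (j + 4)*(j^2 - 5*j + 4) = (j - 4)*(j + 4)*(j - 1)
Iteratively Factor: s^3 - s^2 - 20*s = (s)*(s^2 - s - 20) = s*(s + 4)*(s - 5)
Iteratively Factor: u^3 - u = (u - 1)*(u^2 + u) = (u - 1)*(u + 1)*(u)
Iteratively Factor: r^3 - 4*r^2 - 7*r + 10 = (r - 5)*(r^2 + r - 2) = (r - 5)*(r + 2)*(r - 1)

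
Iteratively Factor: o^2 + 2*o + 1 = (o + 1)*(o + 1)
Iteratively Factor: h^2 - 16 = (h - 4)*(h + 4)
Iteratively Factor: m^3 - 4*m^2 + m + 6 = (m - 2)*(m^2 - 2*m - 3) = (m - 3)*(m - 2)*(m + 1)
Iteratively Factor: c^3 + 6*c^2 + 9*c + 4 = (c + 1)*(c^2 + 5*c + 4) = (c + 1)*(c + 4)*(c + 1)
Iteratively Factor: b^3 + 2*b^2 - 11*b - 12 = (b + 1)*(b^2 + b - 12) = (b - 3)*(b + 1)*(b + 4)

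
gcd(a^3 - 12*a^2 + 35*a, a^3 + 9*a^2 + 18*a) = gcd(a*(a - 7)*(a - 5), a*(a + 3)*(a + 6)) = a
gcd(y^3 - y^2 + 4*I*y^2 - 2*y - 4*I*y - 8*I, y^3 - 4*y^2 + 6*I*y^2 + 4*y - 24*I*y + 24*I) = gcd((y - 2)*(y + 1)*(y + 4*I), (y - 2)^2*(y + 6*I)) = y - 2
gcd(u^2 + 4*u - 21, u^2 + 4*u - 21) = u^2 + 4*u - 21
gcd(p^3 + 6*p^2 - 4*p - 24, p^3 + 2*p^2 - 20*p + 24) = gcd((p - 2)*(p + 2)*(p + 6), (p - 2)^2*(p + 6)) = p^2 + 4*p - 12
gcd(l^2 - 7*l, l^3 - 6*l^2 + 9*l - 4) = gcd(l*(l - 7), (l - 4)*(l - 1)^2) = 1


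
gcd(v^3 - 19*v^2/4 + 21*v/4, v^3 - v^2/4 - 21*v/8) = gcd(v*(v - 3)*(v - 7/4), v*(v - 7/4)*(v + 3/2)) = v^2 - 7*v/4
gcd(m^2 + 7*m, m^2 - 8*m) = m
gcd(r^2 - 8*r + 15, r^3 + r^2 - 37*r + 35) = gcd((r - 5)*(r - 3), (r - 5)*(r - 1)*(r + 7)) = r - 5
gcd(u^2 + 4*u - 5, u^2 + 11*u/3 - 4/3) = 1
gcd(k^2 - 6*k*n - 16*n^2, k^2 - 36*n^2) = 1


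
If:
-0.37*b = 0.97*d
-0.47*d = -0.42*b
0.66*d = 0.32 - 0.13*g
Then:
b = 0.00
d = 0.00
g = 2.46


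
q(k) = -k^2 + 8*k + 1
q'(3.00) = 2.00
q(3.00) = 16.00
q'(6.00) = -4.00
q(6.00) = 13.00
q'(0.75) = 6.50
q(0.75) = 6.44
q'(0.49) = 7.02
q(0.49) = 4.68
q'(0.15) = 7.70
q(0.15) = 2.18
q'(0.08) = 7.84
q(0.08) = 1.63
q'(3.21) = 1.58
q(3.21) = 16.38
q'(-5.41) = 18.82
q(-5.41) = -71.55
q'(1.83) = 4.34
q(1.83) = 12.29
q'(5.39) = -2.78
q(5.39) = 15.07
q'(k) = 8 - 2*k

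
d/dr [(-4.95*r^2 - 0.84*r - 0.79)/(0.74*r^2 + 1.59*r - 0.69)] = (-7.2489*r^2 + 8.0002*r + 1.8357)/(0.5476*r^4 + 2.3532*r^3 + 1.5069*r^2 - 2.1942*r + 0.4761)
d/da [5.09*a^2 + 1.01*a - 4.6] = 10.18*a + 1.01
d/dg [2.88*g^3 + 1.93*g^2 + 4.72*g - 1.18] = 8.64*g^2 + 3.86*g + 4.72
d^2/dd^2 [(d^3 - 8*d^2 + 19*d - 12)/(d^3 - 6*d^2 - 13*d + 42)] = 4*(-d^6 + 48*d^5 - 489*d^4 + 2452*d^3 - 6651*d^2 + 9180*d - 4395)/(d^9 - 18*d^8 + 69*d^7 + 378*d^6 - 2409*d^5 - 1782*d^4 + 22751*d^3 - 10458*d^2 - 68796*d + 74088)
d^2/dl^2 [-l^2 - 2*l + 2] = -2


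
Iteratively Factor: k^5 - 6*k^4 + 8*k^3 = (k - 2)*(k^4 - 4*k^3) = k*(k - 2)*(k^3 - 4*k^2) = k^2*(k - 2)*(k^2 - 4*k) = k^2*(k - 4)*(k - 2)*(k)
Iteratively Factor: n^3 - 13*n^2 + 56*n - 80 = (n - 5)*(n^2 - 8*n + 16) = (n - 5)*(n - 4)*(n - 4)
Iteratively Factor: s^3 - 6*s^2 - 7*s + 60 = (s + 3)*(s^2 - 9*s + 20) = (s - 4)*(s + 3)*(s - 5)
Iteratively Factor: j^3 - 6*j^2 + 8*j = (j - 4)*(j^2 - 2*j) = j*(j - 4)*(j - 2)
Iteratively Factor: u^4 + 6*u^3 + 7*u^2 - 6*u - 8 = (u + 4)*(u^3 + 2*u^2 - u - 2) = (u - 1)*(u + 4)*(u^2 + 3*u + 2) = (u - 1)*(u + 2)*(u + 4)*(u + 1)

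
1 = 1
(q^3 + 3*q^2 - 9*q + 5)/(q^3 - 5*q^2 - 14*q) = (-q^3 - 3*q^2 + 9*q - 5)/(q*(-q^2 + 5*q + 14))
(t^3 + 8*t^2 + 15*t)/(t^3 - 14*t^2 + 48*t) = (t^2 + 8*t + 15)/(t^2 - 14*t + 48)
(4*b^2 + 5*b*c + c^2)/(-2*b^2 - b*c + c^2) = (-4*b - c)/(2*b - c)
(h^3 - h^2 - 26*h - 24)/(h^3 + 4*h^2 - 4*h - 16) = (h^2 - 5*h - 6)/(h^2 - 4)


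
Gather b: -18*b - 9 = -18*b - 9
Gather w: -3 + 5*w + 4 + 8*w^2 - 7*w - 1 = 8*w^2 - 2*w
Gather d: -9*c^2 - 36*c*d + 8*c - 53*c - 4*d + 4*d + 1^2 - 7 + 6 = -9*c^2 - 36*c*d - 45*c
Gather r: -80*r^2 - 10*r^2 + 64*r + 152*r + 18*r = -90*r^2 + 234*r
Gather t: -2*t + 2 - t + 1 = 3 - 3*t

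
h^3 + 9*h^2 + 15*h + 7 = (h + 1)^2*(h + 7)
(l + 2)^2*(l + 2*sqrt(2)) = l^3 + 2*sqrt(2)*l^2 + 4*l^2 + 4*l + 8*sqrt(2)*l + 8*sqrt(2)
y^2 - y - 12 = (y - 4)*(y + 3)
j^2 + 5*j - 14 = (j - 2)*(j + 7)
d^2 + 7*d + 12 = (d + 3)*(d + 4)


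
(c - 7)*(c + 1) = c^2 - 6*c - 7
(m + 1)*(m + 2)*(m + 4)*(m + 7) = m^4 + 14*m^3 + 63*m^2 + 106*m + 56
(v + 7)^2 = v^2 + 14*v + 49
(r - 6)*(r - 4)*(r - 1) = r^3 - 11*r^2 + 34*r - 24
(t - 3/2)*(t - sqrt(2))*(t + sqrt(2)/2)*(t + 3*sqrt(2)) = t^4 - 3*t^3/2 + 5*sqrt(2)*t^3/2 - 15*sqrt(2)*t^2/4 - 4*t^2 - 3*sqrt(2)*t + 6*t + 9*sqrt(2)/2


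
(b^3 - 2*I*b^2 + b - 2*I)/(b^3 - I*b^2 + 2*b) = (b - I)/b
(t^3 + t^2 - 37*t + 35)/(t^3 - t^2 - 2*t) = (-t^3 - t^2 + 37*t - 35)/(t*(-t^2 + t + 2))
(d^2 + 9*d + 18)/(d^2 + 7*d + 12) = (d + 6)/(d + 4)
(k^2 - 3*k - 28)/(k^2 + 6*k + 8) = (k - 7)/(k + 2)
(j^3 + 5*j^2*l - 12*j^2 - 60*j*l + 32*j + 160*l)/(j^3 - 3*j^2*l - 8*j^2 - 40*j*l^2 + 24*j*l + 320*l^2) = (j - 4)/(j - 8*l)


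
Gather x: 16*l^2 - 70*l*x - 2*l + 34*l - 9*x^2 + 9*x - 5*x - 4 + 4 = 16*l^2 + 32*l - 9*x^2 + x*(4 - 70*l)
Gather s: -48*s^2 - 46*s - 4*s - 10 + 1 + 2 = -48*s^2 - 50*s - 7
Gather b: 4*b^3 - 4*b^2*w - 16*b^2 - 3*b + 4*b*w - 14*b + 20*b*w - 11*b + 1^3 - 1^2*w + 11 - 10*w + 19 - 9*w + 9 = 4*b^3 + b^2*(-4*w - 16) + b*(24*w - 28) - 20*w + 40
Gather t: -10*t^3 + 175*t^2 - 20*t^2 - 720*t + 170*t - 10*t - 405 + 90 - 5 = -10*t^3 + 155*t^2 - 560*t - 320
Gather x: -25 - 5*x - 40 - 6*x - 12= -11*x - 77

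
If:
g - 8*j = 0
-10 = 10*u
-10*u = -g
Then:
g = -10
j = -5/4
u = -1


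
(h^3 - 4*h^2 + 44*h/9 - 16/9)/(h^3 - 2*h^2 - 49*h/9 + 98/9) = (9*h^2 - 18*h + 8)/(9*h^2 - 49)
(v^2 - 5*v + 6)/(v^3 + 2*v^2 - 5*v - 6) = (v - 3)/(v^2 + 4*v + 3)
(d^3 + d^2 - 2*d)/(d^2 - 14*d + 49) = d*(d^2 + d - 2)/(d^2 - 14*d + 49)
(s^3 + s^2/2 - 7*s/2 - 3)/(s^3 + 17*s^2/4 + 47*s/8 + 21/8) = 4*(s - 2)/(4*s + 7)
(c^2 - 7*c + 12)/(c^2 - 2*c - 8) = (c - 3)/(c + 2)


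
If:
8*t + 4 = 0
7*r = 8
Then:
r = 8/7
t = -1/2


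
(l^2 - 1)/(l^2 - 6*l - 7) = (l - 1)/(l - 7)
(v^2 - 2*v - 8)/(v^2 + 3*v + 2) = (v - 4)/(v + 1)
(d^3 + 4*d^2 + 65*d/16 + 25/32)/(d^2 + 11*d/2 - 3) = (32*d^3 + 128*d^2 + 130*d + 25)/(16*(2*d^2 + 11*d - 6))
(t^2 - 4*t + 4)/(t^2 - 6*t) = (t^2 - 4*t + 4)/(t*(t - 6))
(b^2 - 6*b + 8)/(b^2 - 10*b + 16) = (b - 4)/(b - 8)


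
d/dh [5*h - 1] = 5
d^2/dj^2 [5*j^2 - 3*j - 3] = 10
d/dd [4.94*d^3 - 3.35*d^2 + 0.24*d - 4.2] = 14.82*d^2 - 6.7*d + 0.24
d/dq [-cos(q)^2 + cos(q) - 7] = -sin(q) + sin(2*q)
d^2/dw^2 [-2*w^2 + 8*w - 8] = -4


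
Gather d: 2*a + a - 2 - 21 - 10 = 3*a - 33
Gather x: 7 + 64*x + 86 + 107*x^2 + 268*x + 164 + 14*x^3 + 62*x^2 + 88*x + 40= 14*x^3 + 169*x^2 + 420*x + 297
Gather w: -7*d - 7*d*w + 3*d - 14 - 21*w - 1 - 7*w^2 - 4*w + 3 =-4*d - 7*w^2 + w*(-7*d - 25) - 12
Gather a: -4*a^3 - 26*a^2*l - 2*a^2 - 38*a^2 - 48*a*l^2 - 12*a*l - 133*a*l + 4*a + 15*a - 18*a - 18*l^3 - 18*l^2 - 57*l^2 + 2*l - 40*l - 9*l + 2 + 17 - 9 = -4*a^3 + a^2*(-26*l - 40) + a*(-48*l^2 - 145*l + 1) - 18*l^3 - 75*l^2 - 47*l + 10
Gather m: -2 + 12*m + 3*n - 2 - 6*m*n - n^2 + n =m*(12 - 6*n) - n^2 + 4*n - 4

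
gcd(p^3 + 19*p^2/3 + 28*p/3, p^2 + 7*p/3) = p^2 + 7*p/3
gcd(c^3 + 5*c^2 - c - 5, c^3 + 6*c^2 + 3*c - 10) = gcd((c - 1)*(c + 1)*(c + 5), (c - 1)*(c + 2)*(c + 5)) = c^2 + 4*c - 5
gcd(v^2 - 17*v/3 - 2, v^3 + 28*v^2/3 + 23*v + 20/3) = v + 1/3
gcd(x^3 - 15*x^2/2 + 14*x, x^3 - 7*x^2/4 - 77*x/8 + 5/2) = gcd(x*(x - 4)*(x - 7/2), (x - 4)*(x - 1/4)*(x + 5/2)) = x - 4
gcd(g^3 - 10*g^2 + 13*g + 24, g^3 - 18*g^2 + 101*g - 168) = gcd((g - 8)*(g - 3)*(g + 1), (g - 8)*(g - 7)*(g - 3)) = g^2 - 11*g + 24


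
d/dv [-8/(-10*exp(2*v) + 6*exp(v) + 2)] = (12 - 40*exp(v))*exp(v)/(-5*exp(2*v) + 3*exp(v) + 1)^2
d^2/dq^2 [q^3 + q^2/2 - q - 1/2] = 6*q + 1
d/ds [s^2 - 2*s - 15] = 2*s - 2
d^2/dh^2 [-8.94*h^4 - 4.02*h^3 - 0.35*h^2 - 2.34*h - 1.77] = -107.28*h^2 - 24.12*h - 0.7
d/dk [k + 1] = 1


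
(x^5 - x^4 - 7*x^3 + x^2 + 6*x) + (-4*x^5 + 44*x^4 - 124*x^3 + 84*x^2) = -3*x^5 + 43*x^4 - 131*x^3 + 85*x^2 + 6*x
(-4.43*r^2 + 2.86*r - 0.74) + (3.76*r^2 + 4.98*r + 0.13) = -0.67*r^2 + 7.84*r - 0.61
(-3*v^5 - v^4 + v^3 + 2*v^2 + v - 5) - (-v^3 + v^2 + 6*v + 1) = -3*v^5 - v^4 + 2*v^3 + v^2 - 5*v - 6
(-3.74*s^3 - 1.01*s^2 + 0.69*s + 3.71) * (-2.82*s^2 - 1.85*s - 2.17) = 10.5468*s^5 + 9.7672*s^4 + 8.0385*s^3 - 9.547*s^2 - 8.3608*s - 8.0507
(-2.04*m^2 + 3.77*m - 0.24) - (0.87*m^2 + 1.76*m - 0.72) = -2.91*m^2 + 2.01*m + 0.48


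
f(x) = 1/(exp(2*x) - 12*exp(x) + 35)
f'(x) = (-2*exp(2*x) + 12*exp(x))/(exp(2*x) - 12*exp(x) + 35)^2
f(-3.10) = 0.03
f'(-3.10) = 0.00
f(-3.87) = 0.03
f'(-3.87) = 0.00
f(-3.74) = 0.03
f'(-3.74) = 0.00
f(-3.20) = 0.03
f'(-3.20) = 0.00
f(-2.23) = 0.03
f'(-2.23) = 0.00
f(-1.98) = 0.03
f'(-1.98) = 0.00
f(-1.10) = 0.03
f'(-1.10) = 0.00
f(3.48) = 0.00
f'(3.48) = -0.00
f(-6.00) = 0.03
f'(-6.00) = 0.00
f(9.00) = 0.00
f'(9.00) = 0.00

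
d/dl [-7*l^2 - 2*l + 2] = -14*l - 2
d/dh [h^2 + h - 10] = 2*h + 1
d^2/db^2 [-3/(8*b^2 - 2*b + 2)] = 3*(16*b^2 - 4*b - (8*b - 1)^2 + 4)/(4*b^2 - b + 1)^3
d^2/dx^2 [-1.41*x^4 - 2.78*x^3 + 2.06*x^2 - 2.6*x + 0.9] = -16.92*x^2 - 16.68*x + 4.12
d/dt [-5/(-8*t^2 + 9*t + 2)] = 5*(9 - 16*t)/(-8*t^2 + 9*t + 2)^2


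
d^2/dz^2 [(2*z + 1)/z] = 2/z^3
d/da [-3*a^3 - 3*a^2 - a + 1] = -9*a^2 - 6*a - 1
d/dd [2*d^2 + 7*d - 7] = 4*d + 7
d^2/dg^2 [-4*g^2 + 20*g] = -8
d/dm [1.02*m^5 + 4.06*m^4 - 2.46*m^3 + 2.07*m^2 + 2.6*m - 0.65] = 5.1*m^4 + 16.24*m^3 - 7.38*m^2 + 4.14*m + 2.6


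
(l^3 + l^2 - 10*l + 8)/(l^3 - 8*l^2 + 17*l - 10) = (l + 4)/(l - 5)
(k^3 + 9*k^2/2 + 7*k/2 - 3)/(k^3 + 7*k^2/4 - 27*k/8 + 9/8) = 4*(k + 2)/(4*k - 3)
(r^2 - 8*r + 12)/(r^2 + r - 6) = (r - 6)/(r + 3)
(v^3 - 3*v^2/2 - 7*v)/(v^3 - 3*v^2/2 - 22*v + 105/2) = v*(v + 2)/(v^2 + 2*v - 15)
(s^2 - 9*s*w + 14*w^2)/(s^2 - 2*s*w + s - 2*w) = (s - 7*w)/(s + 1)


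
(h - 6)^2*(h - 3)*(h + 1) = h^4 - 14*h^3 + 57*h^2 - 36*h - 108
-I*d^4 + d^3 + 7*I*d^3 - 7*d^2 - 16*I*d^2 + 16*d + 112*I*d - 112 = (d - 7)*(d - 4*I)*(d + 4*I)*(-I*d + 1)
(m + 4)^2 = m^2 + 8*m + 16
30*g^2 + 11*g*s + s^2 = (5*g + s)*(6*g + s)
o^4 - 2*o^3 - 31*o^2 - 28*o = o*(o - 7)*(o + 1)*(o + 4)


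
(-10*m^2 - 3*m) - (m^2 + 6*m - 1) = -11*m^2 - 9*m + 1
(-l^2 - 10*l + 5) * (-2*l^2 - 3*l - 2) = 2*l^4 + 23*l^3 + 22*l^2 + 5*l - 10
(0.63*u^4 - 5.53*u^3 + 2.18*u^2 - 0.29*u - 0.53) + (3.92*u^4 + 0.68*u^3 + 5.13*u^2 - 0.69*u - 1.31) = 4.55*u^4 - 4.85*u^3 + 7.31*u^2 - 0.98*u - 1.84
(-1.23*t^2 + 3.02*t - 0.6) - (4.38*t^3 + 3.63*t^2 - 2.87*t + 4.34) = -4.38*t^3 - 4.86*t^2 + 5.89*t - 4.94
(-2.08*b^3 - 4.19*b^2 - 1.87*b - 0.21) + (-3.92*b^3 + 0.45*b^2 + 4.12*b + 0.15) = -6.0*b^3 - 3.74*b^2 + 2.25*b - 0.06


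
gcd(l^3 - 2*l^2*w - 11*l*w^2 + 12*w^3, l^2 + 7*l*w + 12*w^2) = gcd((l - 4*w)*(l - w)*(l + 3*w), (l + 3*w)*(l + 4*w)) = l + 3*w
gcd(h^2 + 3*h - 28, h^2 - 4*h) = h - 4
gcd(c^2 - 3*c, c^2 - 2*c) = c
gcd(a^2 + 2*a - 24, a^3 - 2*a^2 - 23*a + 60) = a - 4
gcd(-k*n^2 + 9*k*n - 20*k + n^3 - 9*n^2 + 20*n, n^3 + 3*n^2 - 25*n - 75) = n - 5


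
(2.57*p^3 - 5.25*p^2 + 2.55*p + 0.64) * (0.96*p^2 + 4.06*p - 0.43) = 2.4672*p^5 + 5.3942*p^4 - 19.9721*p^3 + 13.2249*p^2 + 1.5019*p - 0.2752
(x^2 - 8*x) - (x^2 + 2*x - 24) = 24 - 10*x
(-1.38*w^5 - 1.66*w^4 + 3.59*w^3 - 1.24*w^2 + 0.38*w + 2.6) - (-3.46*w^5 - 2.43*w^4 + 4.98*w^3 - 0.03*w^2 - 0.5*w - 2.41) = 2.08*w^5 + 0.77*w^4 - 1.39*w^3 - 1.21*w^2 + 0.88*w + 5.01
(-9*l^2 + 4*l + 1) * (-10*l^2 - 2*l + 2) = 90*l^4 - 22*l^3 - 36*l^2 + 6*l + 2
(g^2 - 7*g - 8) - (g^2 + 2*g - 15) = 7 - 9*g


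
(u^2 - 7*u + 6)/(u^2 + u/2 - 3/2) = 2*(u - 6)/(2*u + 3)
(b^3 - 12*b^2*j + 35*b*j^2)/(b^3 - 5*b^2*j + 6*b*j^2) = (b^2 - 12*b*j + 35*j^2)/(b^2 - 5*b*j + 6*j^2)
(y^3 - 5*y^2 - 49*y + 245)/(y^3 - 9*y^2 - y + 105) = (y + 7)/(y + 3)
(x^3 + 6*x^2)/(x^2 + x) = x*(x + 6)/(x + 1)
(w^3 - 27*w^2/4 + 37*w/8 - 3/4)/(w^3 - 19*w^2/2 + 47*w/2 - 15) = (8*w^2 - 6*w + 1)/(4*(2*w^2 - 7*w + 5))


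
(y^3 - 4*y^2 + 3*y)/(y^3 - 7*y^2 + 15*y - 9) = y/(y - 3)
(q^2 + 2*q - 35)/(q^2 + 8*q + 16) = (q^2 + 2*q - 35)/(q^2 + 8*q + 16)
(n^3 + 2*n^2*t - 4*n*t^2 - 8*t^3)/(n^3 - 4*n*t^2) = (n + 2*t)/n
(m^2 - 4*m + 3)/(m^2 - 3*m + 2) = (m - 3)/(m - 2)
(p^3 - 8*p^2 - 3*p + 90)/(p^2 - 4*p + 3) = (p^3 - 8*p^2 - 3*p + 90)/(p^2 - 4*p + 3)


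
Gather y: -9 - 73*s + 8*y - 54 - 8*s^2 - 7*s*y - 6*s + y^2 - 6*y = -8*s^2 - 79*s + y^2 + y*(2 - 7*s) - 63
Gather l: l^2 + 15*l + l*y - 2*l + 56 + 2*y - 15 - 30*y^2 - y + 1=l^2 + l*(y + 13) - 30*y^2 + y + 42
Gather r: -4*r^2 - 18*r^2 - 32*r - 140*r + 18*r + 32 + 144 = -22*r^2 - 154*r + 176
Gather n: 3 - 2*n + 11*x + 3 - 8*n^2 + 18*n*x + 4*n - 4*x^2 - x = -8*n^2 + n*(18*x + 2) - 4*x^2 + 10*x + 6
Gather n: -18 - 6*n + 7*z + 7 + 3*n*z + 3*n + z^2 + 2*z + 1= n*(3*z - 3) + z^2 + 9*z - 10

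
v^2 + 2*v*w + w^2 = (v + w)^2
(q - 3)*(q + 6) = q^2 + 3*q - 18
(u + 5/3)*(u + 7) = u^2 + 26*u/3 + 35/3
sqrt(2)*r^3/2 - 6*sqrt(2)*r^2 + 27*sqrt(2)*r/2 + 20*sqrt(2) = (r - 8)*(r - 5)*(sqrt(2)*r/2 + sqrt(2)/2)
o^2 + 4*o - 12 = (o - 2)*(o + 6)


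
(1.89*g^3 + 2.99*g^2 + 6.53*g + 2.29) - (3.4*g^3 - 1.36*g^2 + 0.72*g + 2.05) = -1.51*g^3 + 4.35*g^2 + 5.81*g + 0.24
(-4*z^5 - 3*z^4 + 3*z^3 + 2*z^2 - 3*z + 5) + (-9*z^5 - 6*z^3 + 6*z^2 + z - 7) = -13*z^5 - 3*z^4 - 3*z^3 + 8*z^2 - 2*z - 2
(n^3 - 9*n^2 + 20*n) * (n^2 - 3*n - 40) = n^5 - 12*n^4 + 7*n^3 + 300*n^2 - 800*n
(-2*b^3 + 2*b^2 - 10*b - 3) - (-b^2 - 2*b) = -2*b^3 + 3*b^2 - 8*b - 3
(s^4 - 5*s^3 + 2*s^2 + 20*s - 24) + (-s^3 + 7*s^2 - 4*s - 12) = s^4 - 6*s^3 + 9*s^2 + 16*s - 36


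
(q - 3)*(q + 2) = q^2 - q - 6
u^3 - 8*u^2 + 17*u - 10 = (u - 5)*(u - 2)*(u - 1)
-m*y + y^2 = y*(-m + y)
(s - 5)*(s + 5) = s^2 - 25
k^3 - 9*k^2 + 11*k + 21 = (k - 7)*(k - 3)*(k + 1)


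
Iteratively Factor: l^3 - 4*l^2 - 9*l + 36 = (l - 4)*(l^2 - 9) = (l - 4)*(l - 3)*(l + 3)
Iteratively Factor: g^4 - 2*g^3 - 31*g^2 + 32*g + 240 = (g - 5)*(g^3 + 3*g^2 - 16*g - 48) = (g - 5)*(g - 4)*(g^2 + 7*g + 12) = (g - 5)*(g - 4)*(g + 4)*(g + 3)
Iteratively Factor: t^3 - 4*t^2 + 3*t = (t)*(t^2 - 4*t + 3) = t*(t - 1)*(t - 3)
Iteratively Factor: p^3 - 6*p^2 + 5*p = (p - 5)*(p^2 - p) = (p - 5)*(p - 1)*(p)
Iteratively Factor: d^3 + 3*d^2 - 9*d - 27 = (d - 3)*(d^2 + 6*d + 9) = (d - 3)*(d + 3)*(d + 3)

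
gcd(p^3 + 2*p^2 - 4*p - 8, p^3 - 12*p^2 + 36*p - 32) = p - 2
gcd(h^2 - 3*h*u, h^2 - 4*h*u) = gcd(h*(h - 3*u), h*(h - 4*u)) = h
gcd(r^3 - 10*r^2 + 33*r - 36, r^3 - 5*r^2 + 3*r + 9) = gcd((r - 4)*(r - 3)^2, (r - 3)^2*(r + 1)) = r^2 - 6*r + 9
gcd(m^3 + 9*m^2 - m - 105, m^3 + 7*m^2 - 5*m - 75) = m^2 + 2*m - 15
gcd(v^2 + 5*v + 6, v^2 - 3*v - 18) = v + 3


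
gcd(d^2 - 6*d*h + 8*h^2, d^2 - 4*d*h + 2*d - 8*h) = d - 4*h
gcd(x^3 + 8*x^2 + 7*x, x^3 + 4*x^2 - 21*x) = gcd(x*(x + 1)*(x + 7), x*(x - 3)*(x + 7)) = x^2 + 7*x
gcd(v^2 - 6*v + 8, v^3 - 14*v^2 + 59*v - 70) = v - 2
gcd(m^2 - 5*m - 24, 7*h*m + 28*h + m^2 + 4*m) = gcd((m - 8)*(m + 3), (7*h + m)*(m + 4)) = 1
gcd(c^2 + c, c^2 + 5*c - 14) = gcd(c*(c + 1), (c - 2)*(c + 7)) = 1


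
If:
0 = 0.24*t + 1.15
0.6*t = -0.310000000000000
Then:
No Solution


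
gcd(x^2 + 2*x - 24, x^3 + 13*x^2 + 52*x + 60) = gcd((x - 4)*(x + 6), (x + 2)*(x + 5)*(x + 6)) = x + 6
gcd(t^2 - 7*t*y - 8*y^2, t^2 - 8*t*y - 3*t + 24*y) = -t + 8*y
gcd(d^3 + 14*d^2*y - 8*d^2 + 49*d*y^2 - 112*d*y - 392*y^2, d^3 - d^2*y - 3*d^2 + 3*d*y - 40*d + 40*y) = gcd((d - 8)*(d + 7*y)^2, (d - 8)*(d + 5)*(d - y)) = d - 8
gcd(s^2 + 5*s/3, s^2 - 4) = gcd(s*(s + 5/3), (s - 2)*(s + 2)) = 1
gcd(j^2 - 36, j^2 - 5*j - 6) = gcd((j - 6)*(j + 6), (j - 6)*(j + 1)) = j - 6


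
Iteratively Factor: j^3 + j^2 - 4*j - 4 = (j + 2)*(j^2 - j - 2) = (j + 1)*(j + 2)*(j - 2)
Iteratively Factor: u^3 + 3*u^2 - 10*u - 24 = (u - 3)*(u^2 + 6*u + 8) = (u - 3)*(u + 2)*(u + 4)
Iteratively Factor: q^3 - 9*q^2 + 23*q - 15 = (q - 1)*(q^2 - 8*q + 15) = (q - 3)*(q - 1)*(q - 5)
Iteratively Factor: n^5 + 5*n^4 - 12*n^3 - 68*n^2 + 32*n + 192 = (n - 2)*(n^4 + 7*n^3 + 2*n^2 - 64*n - 96) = (n - 2)*(n + 2)*(n^3 + 5*n^2 - 8*n - 48) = (n - 2)*(n + 2)*(n + 4)*(n^2 + n - 12) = (n - 2)*(n + 2)*(n + 4)^2*(n - 3)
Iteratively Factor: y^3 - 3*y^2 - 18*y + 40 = (y - 5)*(y^2 + 2*y - 8) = (y - 5)*(y - 2)*(y + 4)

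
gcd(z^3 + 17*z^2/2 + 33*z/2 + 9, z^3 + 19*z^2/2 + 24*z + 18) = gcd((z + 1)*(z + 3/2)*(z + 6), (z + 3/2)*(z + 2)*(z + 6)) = z^2 + 15*z/2 + 9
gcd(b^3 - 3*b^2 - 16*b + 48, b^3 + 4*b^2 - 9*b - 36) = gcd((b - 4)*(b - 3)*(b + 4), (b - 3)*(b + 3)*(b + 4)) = b^2 + b - 12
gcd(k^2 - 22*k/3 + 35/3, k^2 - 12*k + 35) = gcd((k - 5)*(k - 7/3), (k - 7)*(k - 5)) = k - 5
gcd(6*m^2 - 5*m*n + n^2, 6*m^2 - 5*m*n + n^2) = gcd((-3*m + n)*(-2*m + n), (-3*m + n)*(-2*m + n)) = 6*m^2 - 5*m*n + n^2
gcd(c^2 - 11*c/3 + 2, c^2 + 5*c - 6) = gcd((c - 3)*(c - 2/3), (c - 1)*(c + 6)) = 1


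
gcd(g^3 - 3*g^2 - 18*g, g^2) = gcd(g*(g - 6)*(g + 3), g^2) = g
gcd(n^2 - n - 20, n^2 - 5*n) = n - 5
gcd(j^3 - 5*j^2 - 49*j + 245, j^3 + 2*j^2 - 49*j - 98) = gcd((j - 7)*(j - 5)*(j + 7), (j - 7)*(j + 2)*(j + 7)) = j^2 - 49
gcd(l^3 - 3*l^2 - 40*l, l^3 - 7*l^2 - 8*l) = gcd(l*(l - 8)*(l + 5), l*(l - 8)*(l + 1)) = l^2 - 8*l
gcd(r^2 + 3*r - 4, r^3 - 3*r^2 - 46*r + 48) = r - 1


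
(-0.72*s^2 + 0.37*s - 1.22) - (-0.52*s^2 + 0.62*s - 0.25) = -0.2*s^2 - 0.25*s - 0.97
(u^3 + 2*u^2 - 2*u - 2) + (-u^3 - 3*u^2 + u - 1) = -u^2 - u - 3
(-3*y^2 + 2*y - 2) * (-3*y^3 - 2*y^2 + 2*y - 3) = 9*y^5 - 4*y^3 + 17*y^2 - 10*y + 6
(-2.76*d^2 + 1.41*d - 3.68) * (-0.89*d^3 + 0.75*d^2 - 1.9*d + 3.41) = 2.4564*d^5 - 3.3249*d^4 + 9.5767*d^3 - 14.8506*d^2 + 11.8001*d - 12.5488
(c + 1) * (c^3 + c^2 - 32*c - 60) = c^4 + 2*c^3 - 31*c^2 - 92*c - 60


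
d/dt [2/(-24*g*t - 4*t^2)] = (3*g + t)/(t^2*(6*g + t)^2)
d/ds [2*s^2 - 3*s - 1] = 4*s - 3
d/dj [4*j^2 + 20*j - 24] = 8*j + 20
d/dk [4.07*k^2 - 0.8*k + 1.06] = 8.14*k - 0.8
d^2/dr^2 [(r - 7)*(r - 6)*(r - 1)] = 6*r - 28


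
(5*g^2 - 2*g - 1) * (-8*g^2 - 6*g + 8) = -40*g^4 - 14*g^3 + 60*g^2 - 10*g - 8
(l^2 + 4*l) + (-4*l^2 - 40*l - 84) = -3*l^2 - 36*l - 84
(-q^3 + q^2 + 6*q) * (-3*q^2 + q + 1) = 3*q^5 - 4*q^4 - 18*q^3 + 7*q^2 + 6*q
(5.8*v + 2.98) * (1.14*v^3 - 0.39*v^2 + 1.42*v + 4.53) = 6.612*v^4 + 1.1352*v^3 + 7.0738*v^2 + 30.5056*v + 13.4994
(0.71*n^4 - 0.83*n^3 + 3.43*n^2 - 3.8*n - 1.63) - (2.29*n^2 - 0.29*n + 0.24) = 0.71*n^4 - 0.83*n^3 + 1.14*n^2 - 3.51*n - 1.87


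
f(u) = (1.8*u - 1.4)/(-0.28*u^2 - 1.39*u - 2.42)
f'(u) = (0.56*u + 1.39)*(1.8*u - 1.4)/(-0.28*u^2 - 1.39*u - 2.42)^2 + 1.8/(-0.28*u^2 - 1.39*u - 2.42)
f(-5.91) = 3.02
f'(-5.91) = 1.00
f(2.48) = -0.40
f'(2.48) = -0.09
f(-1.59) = 4.64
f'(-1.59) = -4.49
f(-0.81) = 1.93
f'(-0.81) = -2.44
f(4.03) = -0.47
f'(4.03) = -0.01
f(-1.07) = 2.65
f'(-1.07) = -3.11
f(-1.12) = 2.81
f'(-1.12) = -3.25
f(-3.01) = 8.82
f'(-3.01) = 1.04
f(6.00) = -0.45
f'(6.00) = 0.02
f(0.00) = 0.58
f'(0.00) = -1.08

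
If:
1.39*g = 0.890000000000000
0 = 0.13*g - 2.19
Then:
No Solution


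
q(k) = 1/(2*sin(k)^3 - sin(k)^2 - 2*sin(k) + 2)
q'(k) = (-6*sin(k)^2*cos(k) + 2*sin(k)*cos(k) + 2*cos(k))/(2*sin(k)^3 - sin(k)^2 - 2*sin(k) + 2)^2 = 2*(-3*sin(k)^2 + sin(k) + 1)*cos(k)/(-2*sin(k)*cos(k)^2 + cos(k)^2 + 1)^2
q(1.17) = 1.15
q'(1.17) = -0.64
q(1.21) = 1.12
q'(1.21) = -0.61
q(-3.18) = 0.52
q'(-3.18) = -0.56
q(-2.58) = 0.40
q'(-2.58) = 0.11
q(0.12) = 0.57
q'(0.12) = 0.70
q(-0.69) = 0.43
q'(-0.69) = -0.24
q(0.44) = 0.89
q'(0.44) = 1.27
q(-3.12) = 0.49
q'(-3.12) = -0.47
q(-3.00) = 0.44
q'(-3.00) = -0.31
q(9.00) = 0.87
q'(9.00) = -1.25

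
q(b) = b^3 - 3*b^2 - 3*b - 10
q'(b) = 3*b^2 - 6*b - 3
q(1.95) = -19.84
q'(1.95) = -3.29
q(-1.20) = -12.45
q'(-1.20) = 8.52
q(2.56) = -20.56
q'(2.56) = 1.30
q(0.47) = -11.97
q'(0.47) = -5.16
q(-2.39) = -33.62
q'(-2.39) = 28.48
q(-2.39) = -33.62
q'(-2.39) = 28.48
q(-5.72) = -278.14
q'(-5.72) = 129.48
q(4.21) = -1.18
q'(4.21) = 24.91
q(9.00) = 449.00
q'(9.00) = 186.00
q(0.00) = -10.00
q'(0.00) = -3.00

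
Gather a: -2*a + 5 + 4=9 - 2*a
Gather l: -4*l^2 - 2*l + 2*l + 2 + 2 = 4 - 4*l^2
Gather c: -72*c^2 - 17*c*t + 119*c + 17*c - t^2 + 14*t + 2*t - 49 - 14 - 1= -72*c^2 + c*(136 - 17*t) - t^2 + 16*t - 64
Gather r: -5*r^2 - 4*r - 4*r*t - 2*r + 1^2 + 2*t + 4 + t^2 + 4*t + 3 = -5*r^2 + r*(-4*t - 6) + t^2 + 6*t + 8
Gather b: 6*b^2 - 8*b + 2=6*b^2 - 8*b + 2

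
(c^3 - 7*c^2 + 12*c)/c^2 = c - 7 + 12/c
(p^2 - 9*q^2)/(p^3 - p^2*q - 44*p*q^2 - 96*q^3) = (p - 3*q)/(p^2 - 4*p*q - 32*q^2)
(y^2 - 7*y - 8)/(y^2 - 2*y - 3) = (y - 8)/(y - 3)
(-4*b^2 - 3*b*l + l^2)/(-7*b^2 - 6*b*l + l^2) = (4*b - l)/(7*b - l)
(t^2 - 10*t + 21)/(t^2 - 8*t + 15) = (t - 7)/(t - 5)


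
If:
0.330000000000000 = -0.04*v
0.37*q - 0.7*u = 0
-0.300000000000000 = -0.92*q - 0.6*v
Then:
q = 5.71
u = 3.02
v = -8.25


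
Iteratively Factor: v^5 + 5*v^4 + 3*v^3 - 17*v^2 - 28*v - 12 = (v + 3)*(v^4 + 2*v^3 - 3*v^2 - 8*v - 4) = (v + 1)*(v + 3)*(v^3 + v^2 - 4*v - 4) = (v + 1)*(v + 2)*(v + 3)*(v^2 - v - 2) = (v + 1)^2*(v + 2)*(v + 3)*(v - 2)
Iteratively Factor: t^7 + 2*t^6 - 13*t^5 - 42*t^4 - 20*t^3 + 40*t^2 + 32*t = (t)*(t^6 + 2*t^5 - 13*t^4 - 42*t^3 - 20*t^2 + 40*t + 32) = t*(t - 4)*(t^5 + 6*t^4 + 11*t^3 + 2*t^2 - 12*t - 8) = t*(t - 4)*(t + 2)*(t^4 + 4*t^3 + 3*t^2 - 4*t - 4) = t*(t - 4)*(t + 2)^2*(t^3 + 2*t^2 - t - 2) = t*(t - 4)*(t + 2)^3*(t^2 - 1) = t*(t - 4)*(t + 1)*(t + 2)^3*(t - 1)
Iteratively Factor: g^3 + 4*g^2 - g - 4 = (g - 1)*(g^2 + 5*g + 4) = (g - 1)*(g + 1)*(g + 4)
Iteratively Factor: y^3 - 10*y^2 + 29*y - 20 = (y - 4)*(y^2 - 6*y + 5) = (y - 5)*(y - 4)*(y - 1)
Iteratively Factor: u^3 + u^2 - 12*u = (u - 3)*(u^2 + 4*u) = (u - 3)*(u + 4)*(u)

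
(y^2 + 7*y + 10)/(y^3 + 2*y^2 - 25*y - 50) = 1/(y - 5)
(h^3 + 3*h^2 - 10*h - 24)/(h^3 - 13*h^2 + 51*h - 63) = (h^2 + 6*h + 8)/(h^2 - 10*h + 21)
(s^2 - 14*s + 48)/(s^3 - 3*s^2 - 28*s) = (-s^2 + 14*s - 48)/(s*(-s^2 + 3*s + 28))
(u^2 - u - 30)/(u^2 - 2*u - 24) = (u + 5)/(u + 4)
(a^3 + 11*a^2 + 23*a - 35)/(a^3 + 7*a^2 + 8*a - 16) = (a^2 + 12*a + 35)/(a^2 + 8*a + 16)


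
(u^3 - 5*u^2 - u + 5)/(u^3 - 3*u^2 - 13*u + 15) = (u + 1)/(u + 3)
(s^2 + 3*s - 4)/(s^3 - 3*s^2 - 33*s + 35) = (s + 4)/(s^2 - 2*s - 35)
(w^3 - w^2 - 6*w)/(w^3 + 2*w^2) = (w - 3)/w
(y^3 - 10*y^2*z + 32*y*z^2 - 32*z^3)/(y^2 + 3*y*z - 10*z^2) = (y^2 - 8*y*z + 16*z^2)/(y + 5*z)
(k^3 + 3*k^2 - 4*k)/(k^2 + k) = (k^2 + 3*k - 4)/(k + 1)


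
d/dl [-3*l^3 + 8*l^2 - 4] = l*(16 - 9*l)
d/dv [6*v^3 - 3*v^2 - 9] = 6*v*(3*v - 1)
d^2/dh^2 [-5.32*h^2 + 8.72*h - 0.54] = -10.6400000000000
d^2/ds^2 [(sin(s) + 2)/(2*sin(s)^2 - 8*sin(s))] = (-sin(s)^2 - 12*sin(s) + 26 - 20/sin(s) - 48/sin(s)^2 + 64/sin(s)^3)/(2*(sin(s) - 4)^3)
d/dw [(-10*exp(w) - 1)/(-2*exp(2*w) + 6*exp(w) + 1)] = 4*(-5*exp(2*w) - exp(w) - 1)*exp(w)/(4*exp(4*w) - 24*exp(3*w) + 32*exp(2*w) + 12*exp(w) + 1)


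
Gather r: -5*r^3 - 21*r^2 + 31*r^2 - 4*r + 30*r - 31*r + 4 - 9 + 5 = -5*r^3 + 10*r^2 - 5*r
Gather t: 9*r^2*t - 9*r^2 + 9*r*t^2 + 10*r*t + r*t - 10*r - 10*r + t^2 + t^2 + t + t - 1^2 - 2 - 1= -9*r^2 - 20*r + t^2*(9*r + 2) + t*(9*r^2 + 11*r + 2) - 4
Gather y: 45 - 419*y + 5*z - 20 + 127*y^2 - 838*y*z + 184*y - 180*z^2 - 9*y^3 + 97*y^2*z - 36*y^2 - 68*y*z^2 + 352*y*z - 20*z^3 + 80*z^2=-9*y^3 + y^2*(97*z + 91) + y*(-68*z^2 - 486*z - 235) - 20*z^3 - 100*z^2 + 5*z + 25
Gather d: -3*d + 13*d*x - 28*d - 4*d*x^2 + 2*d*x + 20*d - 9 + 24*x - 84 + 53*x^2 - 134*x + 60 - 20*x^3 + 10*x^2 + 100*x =d*(-4*x^2 + 15*x - 11) - 20*x^3 + 63*x^2 - 10*x - 33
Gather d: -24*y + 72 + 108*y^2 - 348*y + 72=108*y^2 - 372*y + 144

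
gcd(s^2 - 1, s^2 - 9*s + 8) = s - 1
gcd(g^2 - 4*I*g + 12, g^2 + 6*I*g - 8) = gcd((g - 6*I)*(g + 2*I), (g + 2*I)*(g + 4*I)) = g + 2*I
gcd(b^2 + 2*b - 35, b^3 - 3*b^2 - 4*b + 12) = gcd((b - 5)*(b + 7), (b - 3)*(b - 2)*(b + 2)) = 1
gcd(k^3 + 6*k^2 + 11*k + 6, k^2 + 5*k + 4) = k + 1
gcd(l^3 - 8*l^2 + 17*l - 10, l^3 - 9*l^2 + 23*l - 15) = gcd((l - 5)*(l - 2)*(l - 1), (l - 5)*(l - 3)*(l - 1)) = l^2 - 6*l + 5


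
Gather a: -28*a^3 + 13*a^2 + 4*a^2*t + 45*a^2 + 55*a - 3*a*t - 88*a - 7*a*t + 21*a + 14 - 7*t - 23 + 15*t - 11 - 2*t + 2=-28*a^3 + a^2*(4*t + 58) + a*(-10*t - 12) + 6*t - 18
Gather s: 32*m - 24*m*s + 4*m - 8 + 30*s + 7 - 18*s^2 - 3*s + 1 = 36*m - 18*s^2 + s*(27 - 24*m)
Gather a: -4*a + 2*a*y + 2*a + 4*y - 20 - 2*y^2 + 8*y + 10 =a*(2*y - 2) - 2*y^2 + 12*y - 10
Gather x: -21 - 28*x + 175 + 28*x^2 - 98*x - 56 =28*x^2 - 126*x + 98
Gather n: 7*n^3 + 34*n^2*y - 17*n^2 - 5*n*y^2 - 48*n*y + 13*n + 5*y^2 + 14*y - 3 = 7*n^3 + n^2*(34*y - 17) + n*(-5*y^2 - 48*y + 13) + 5*y^2 + 14*y - 3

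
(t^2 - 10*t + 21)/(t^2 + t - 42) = (t^2 - 10*t + 21)/(t^2 + t - 42)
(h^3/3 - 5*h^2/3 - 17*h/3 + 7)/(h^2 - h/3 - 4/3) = (-h^3 + 5*h^2 + 17*h - 21)/(-3*h^2 + h + 4)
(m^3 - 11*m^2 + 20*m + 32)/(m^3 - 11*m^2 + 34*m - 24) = (m^2 - 7*m - 8)/(m^2 - 7*m + 6)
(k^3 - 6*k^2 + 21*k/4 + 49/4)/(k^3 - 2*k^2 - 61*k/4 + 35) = (2*k^2 - 5*k - 7)/(2*k^2 + 3*k - 20)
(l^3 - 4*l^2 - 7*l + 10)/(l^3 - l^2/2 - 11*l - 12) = 2*(l^2 - 6*l + 5)/(2*l^2 - 5*l - 12)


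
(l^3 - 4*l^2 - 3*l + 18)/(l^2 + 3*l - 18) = (l^2 - l - 6)/(l + 6)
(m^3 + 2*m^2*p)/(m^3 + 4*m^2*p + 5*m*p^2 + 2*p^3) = m^2/(m^2 + 2*m*p + p^2)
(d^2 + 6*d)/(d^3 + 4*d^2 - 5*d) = (d + 6)/(d^2 + 4*d - 5)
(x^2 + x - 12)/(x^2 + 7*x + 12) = (x - 3)/(x + 3)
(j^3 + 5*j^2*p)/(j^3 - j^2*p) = (j + 5*p)/(j - p)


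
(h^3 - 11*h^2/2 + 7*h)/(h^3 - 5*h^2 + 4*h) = (h^2 - 11*h/2 + 7)/(h^2 - 5*h + 4)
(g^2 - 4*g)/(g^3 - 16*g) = 1/(g + 4)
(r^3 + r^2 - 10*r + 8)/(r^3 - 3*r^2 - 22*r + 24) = (r - 2)/(r - 6)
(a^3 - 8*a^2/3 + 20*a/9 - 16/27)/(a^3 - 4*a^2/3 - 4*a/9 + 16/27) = (3*a - 2)/(3*a + 2)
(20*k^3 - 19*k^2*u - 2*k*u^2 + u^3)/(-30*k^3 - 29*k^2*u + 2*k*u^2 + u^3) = (-4*k^2 + 3*k*u + u^2)/(6*k^2 + 7*k*u + u^2)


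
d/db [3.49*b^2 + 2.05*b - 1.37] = 6.98*b + 2.05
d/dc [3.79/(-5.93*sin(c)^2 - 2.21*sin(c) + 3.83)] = (44.9494*sin(c) + 8.3759)*cos(c)/(5.93*sin(c)^2 + 2.21*sin(c) - 3.83)^2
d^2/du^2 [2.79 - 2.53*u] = 0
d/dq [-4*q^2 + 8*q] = 8 - 8*q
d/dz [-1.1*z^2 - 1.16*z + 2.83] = -2.2*z - 1.16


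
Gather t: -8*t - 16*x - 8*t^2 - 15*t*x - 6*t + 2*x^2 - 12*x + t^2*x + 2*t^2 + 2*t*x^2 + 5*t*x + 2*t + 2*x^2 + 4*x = t^2*(x - 6) + t*(2*x^2 - 10*x - 12) + 4*x^2 - 24*x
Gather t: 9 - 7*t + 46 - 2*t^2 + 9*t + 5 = -2*t^2 + 2*t + 60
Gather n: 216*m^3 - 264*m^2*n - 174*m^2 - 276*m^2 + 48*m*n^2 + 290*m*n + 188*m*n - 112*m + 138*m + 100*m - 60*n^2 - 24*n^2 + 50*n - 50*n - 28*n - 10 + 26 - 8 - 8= 216*m^3 - 450*m^2 + 126*m + n^2*(48*m - 84) + n*(-264*m^2 + 478*m - 28)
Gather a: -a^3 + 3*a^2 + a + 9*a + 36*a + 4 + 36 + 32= -a^3 + 3*a^2 + 46*a + 72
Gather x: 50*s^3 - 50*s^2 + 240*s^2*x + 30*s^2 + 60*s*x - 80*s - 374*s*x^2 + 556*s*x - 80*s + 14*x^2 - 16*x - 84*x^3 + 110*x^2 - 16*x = 50*s^3 - 20*s^2 - 160*s - 84*x^3 + x^2*(124 - 374*s) + x*(240*s^2 + 616*s - 32)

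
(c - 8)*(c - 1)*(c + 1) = c^3 - 8*c^2 - c + 8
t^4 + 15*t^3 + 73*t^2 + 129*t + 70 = (t + 1)*(t + 2)*(t + 5)*(t + 7)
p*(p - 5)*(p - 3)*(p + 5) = p^4 - 3*p^3 - 25*p^2 + 75*p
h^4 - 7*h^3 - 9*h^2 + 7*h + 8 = (h - 8)*(h - 1)*(h + 1)^2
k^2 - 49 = (k - 7)*(k + 7)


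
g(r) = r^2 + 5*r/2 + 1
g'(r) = 2*r + 5/2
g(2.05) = 10.33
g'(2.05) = 6.60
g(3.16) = 18.89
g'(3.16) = 8.82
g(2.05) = 10.33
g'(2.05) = 6.60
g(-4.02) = 7.11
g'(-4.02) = -5.54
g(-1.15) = -0.55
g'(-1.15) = 0.20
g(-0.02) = 0.95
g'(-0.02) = 2.46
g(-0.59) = -0.13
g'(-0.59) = 1.32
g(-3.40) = 4.06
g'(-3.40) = -4.30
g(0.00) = 1.00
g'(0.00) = 2.50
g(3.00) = 17.50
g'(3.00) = 8.50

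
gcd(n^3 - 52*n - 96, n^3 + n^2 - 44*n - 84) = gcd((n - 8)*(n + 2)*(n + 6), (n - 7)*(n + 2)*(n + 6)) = n^2 + 8*n + 12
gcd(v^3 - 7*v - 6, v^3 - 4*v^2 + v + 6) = v^2 - 2*v - 3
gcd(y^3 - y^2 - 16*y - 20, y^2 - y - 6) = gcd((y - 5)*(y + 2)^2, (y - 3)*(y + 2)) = y + 2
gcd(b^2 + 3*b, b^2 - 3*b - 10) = 1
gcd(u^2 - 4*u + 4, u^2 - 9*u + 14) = u - 2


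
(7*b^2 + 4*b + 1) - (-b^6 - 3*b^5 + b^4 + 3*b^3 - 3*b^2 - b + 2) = b^6 + 3*b^5 - b^4 - 3*b^3 + 10*b^2 + 5*b - 1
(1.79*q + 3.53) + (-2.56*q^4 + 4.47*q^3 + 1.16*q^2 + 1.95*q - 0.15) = -2.56*q^4 + 4.47*q^3 + 1.16*q^2 + 3.74*q + 3.38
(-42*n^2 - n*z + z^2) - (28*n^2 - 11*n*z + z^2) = -70*n^2 + 10*n*z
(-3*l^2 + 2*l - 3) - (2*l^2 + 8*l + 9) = -5*l^2 - 6*l - 12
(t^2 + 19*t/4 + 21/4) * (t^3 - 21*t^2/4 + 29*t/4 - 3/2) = t^5 - t^4/2 - 199*t^3/16 + 43*t^2/8 + 495*t/16 - 63/8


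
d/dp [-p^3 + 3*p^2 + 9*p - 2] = -3*p^2 + 6*p + 9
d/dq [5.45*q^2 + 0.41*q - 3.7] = 10.9*q + 0.41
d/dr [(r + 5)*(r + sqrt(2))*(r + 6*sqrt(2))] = 3*r^2 + 10*r + 14*sqrt(2)*r + 12 + 35*sqrt(2)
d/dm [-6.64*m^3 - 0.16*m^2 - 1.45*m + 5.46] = -19.92*m^2 - 0.32*m - 1.45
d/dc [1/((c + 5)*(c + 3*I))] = -(2*c + 5 + 3*I)/((c + 5)^2*(c + 3*I)^2)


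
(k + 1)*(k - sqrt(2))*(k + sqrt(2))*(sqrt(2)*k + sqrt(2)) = sqrt(2)*k^4 + 2*sqrt(2)*k^3 - sqrt(2)*k^2 - 4*sqrt(2)*k - 2*sqrt(2)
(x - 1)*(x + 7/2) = x^2 + 5*x/2 - 7/2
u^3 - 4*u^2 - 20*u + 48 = (u - 6)*(u - 2)*(u + 4)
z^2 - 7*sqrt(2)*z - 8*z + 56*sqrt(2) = (z - 8)*(z - 7*sqrt(2))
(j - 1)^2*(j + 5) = j^3 + 3*j^2 - 9*j + 5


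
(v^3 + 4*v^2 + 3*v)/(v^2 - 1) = v*(v + 3)/(v - 1)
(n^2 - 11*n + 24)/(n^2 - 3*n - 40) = (n - 3)/(n + 5)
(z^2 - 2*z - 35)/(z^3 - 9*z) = (z^2 - 2*z - 35)/(z*(z^2 - 9))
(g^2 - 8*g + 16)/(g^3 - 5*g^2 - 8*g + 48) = 1/(g + 3)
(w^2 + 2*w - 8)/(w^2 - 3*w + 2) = (w + 4)/(w - 1)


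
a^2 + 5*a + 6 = (a + 2)*(a + 3)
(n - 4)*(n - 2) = n^2 - 6*n + 8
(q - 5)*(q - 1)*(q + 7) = q^3 + q^2 - 37*q + 35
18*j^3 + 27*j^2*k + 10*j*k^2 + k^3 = (j + k)*(3*j + k)*(6*j + k)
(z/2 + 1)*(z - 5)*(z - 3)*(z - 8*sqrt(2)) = z^4/2 - 4*sqrt(2)*z^3 - 3*z^3 - z^2/2 + 24*sqrt(2)*z^2 + 4*sqrt(2)*z + 15*z - 120*sqrt(2)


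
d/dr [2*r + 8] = 2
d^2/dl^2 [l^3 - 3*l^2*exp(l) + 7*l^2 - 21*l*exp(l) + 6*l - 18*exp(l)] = -3*l^2*exp(l) - 33*l*exp(l) + 6*l - 66*exp(l) + 14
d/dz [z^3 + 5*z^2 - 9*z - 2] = 3*z^2 + 10*z - 9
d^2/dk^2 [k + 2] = 0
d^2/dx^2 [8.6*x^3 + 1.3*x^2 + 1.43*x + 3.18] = 51.6*x + 2.6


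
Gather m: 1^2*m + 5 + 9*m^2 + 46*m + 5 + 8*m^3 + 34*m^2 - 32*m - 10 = 8*m^3 + 43*m^2 + 15*m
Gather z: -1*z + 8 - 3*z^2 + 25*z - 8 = -3*z^2 + 24*z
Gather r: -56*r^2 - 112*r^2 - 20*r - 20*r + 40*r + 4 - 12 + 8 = -168*r^2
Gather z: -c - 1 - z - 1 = -c - z - 2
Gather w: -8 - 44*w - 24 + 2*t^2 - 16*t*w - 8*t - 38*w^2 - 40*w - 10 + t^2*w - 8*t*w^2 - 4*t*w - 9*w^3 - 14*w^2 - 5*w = 2*t^2 - 8*t - 9*w^3 + w^2*(-8*t - 52) + w*(t^2 - 20*t - 89) - 42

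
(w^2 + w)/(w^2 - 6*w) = (w + 1)/(w - 6)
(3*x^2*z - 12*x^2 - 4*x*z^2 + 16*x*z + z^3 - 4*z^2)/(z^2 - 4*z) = 3*x^2/z - 4*x + z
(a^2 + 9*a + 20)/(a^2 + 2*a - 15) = (a + 4)/(a - 3)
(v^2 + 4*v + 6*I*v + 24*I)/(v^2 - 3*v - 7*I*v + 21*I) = (v^2 + v*(4 + 6*I) + 24*I)/(v^2 + v*(-3 - 7*I) + 21*I)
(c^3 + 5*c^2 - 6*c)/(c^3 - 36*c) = (c - 1)/(c - 6)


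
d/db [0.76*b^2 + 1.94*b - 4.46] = 1.52*b + 1.94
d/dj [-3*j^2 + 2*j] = 2 - 6*j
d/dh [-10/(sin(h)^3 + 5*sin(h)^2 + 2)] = 10*(3*sin(h) + 10)*sin(h)*cos(h)/(sin(h)^3 + 5*sin(h)^2 + 2)^2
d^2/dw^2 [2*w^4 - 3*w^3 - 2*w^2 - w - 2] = 24*w^2 - 18*w - 4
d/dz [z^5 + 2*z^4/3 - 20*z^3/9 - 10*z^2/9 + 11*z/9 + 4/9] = 5*z^4 + 8*z^3/3 - 20*z^2/3 - 20*z/9 + 11/9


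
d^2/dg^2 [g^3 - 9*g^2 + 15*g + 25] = 6*g - 18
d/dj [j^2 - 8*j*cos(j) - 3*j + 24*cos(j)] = 8*j*sin(j) + 2*j - 24*sin(j) - 8*cos(j) - 3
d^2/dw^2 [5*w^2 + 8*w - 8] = 10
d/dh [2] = 0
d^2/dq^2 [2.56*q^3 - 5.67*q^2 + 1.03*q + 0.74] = 15.36*q - 11.34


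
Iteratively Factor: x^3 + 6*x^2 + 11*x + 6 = (x + 3)*(x^2 + 3*x + 2) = (x + 2)*(x + 3)*(x + 1)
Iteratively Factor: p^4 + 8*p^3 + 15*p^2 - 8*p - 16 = (p + 4)*(p^3 + 4*p^2 - p - 4) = (p + 4)^2*(p^2 - 1) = (p - 1)*(p + 4)^2*(p + 1)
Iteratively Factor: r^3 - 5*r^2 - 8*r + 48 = (r - 4)*(r^2 - r - 12) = (r - 4)^2*(r + 3)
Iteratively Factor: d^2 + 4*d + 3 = (d + 1)*(d + 3)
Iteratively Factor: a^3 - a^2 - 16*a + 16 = (a - 4)*(a^2 + 3*a - 4) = (a - 4)*(a + 4)*(a - 1)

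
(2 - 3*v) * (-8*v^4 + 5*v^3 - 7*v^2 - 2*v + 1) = 24*v^5 - 31*v^4 + 31*v^3 - 8*v^2 - 7*v + 2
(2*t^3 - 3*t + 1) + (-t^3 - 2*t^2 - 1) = t^3 - 2*t^2 - 3*t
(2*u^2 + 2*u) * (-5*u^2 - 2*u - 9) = -10*u^4 - 14*u^3 - 22*u^2 - 18*u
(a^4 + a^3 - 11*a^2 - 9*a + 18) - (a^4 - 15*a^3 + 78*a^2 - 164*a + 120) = 16*a^3 - 89*a^2 + 155*a - 102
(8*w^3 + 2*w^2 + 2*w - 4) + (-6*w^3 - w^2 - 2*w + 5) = 2*w^3 + w^2 + 1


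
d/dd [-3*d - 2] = -3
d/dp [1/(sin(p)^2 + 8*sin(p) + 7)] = -2*(sin(p) + 4)*cos(p)/(sin(p)^2 + 8*sin(p) + 7)^2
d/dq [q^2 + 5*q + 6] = 2*q + 5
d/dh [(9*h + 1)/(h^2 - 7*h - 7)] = (9*h^2 - 63*h - (2*h - 7)*(9*h + 1) - 63)/(-h^2 + 7*h + 7)^2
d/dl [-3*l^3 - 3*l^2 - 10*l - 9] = -9*l^2 - 6*l - 10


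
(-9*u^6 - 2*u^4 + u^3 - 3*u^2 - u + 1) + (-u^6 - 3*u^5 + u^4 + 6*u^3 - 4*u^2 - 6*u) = -10*u^6 - 3*u^5 - u^4 + 7*u^3 - 7*u^2 - 7*u + 1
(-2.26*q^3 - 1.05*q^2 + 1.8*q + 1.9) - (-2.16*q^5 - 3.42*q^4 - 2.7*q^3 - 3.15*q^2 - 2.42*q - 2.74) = 2.16*q^5 + 3.42*q^4 + 0.44*q^3 + 2.1*q^2 + 4.22*q + 4.64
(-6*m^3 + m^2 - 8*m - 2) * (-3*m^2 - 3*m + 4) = 18*m^5 + 15*m^4 - 3*m^3 + 34*m^2 - 26*m - 8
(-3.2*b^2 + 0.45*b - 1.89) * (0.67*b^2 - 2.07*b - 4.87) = -2.144*b^4 + 6.9255*b^3 + 13.3862*b^2 + 1.7208*b + 9.2043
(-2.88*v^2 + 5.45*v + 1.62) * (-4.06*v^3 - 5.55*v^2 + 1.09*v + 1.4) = 11.6928*v^5 - 6.143*v^4 - 39.9639*v^3 - 7.0825*v^2 + 9.3958*v + 2.268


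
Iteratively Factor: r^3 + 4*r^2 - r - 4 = (r - 1)*(r^2 + 5*r + 4) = (r - 1)*(r + 1)*(r + 4)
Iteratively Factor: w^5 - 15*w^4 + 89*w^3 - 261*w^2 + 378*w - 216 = (w - 2)*(w^4 - 13*w^3 + 63*w^2 - 135*w + 108) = (w - 3)*(w - 2)*(w^3 - 10*w^2 + 33*w - 36) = (w - 4)*(w - 3)*(w - 2)*(w^2 - 6*w + 9) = (w - 4)*(w - 3)^2*(w - 2)*(w - 3)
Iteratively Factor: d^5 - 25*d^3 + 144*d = (d)*(d^4 - 25*d^2 + 144) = d*(d - 4)*(d^3 + 4*d^2 - 9*d - 36) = d*(d - 4)*(d - 3)*(d^2 + 7*d + 12) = d*(d - 4)*(d - 3)*(d + 4)*(d + 3)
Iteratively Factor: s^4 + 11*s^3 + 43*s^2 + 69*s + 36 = (s + 3)*(s^3 + 8*s^2 + 19*s + 12) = (s + 3)^2*(s^2 + 5*s + 4) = (s + 1)*(s + 3)^2*(s + 4)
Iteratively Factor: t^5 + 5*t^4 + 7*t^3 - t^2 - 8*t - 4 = (t - 1)*(t^4 + 6*t^3 + 13*t^2 + 12*t + 4) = (t - 1)*(t + 1)*(t^3 + 5*t^2 + 8*t + 4) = (t - 1)*(t + 1)*(t + 2)*(t^2 + 3*t + 2) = (t - 1)*(t + 1)*(t + 2)^2*(t + 1)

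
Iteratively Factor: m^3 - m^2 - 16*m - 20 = (m + 2)*(m^2 - 3*m - 10) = (m + 2)^2*(m - 5)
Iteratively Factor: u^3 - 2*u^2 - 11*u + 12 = (u + 3)*(u^2 - 5*u + 4) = (u - 1)*(u + 3)*(u - 4)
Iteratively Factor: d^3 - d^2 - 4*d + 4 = (d + 2)*(d^2 - 3*d + 2) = (d - 1)*(d + 2)*(d - 2)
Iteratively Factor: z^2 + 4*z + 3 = (z + 1)*(z + 3)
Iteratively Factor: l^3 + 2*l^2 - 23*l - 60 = (l + 4)*(l^2 - 2*l - 15) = (l + 3)*(l + 4)*(l - 5)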